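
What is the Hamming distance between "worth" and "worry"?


Comparing character by character (same length = 5):
  Pos 0: 'w' vs 'w' =
  Pos 1: 'o' vs 'o' =
  Pos 2: 'r' vs 'r' =
  Pos 3: 't' vs 'r' !=
  Pos 4: 'h' vs 'y' !=
Hamming distance = 2


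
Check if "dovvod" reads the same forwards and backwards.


Word: "dovvod"
Reversed: "dovvod"
Forward == Backward? dovvod == dovvod
Palindrome = Yes


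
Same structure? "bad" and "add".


Pattern of "bad": [0, 1, 2]
Pattern of "add": [0, 1, 1]
Patterns do not match
Same pattern = No


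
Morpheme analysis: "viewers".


Word: "viewers"
Morphemes: view + -er + -s
Each morpheme carries meaning
= 3 morphemes


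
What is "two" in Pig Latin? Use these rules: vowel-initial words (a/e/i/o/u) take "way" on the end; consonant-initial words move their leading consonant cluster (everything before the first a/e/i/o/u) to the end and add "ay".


Word: "two"
Starts with consonant(s) → move to end, add 'ay'
Consonant cluster: "tw"
Pig Latin = "otway"


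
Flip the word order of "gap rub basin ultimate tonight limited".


Original: "gap rub basin ultimate tonight limited"
Words (1..n): gap | rub | basin | ultimate | tonight | limited
Reversed (n..1): limited | tonight | ultimate | basin | rub | gap
Result = "limited tonight ultimate basin rub gap"


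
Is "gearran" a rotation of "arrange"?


Word: "arrange", Candidate: "gearran"
Method: check if candidate is substring of word+word
"arrangearrange" contains "gearran"? Yes
Is rotation = Yes


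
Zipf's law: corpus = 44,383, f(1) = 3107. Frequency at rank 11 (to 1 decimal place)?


Zipf's law: f(r) = f(1) / r
f(1) = 3107
f(11) = 3107 / 11
= 282.5 occurrences


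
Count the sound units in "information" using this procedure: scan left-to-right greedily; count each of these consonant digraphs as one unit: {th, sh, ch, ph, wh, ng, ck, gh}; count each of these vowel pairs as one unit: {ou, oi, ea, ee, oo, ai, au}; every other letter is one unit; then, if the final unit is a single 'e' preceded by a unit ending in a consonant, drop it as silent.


Word: "information" (11 letters)
Left-to-right scan:
  [1] 'i' (letter)
  [2] 'n' (letter)
  [3] 'f' (letter)
  [4] 'o' (letter)
  [5] 'r' (letter)
  [6] 'm' (letter)
  [7] 'a' (letter)
  [8] 't' (letter)
  [9] 'i' (letter)
  [10] 'o' (letter)
  [11] 'n' (letter)
Units from scan: 11
Sound units = 11 units


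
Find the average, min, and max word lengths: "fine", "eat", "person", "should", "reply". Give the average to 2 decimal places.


Lengths: "fine"=4, "eat"=3, "person"=6, "should"=6, "reply"=5
Sum = 24, Count = 5
Average = 24/5 = 4.80
= avg=4.80, min=3, max=6


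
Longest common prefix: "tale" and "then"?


Word 1: "tale"
Word 2: "then"
Comparing from start:
  Pos 0: 't' == 't'
  Pos 1: 'a' != 'h' (stop)
LCP = "t" (length 1)


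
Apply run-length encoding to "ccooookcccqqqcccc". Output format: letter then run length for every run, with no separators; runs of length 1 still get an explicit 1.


String: "ccooookcccqqqcccc"
Scanning for consecutive runs:
  'c' x 2
  'o' x 4
  'k' x 1
  'c' x 3
  'q' x 3
  'c' x 4
RLE = "c2o4k1c3q3c4"


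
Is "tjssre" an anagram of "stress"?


Word 1: "stress" → sorted: erssst
Word 2: "tjssre" → sorted: ejrsst
Same letters? erssst != ejrsst
Anagram = No


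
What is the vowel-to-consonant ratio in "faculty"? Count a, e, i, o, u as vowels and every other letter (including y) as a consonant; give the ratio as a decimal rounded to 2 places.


Word: "faculty"
Vowels (a,e,i,o,u): 2
Consonants: 5
Ratio = 2/5
= 0.40


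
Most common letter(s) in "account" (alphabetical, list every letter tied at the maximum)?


Word: "account"
Letter counts:
  'a': 1
  'c': 2
  'n': 1
  'o': 1
  't': 1
  'u': 1
Maximum count = 2
Most frequent = 'c' (2 times each)


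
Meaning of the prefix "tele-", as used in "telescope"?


Prefix: tele-
As in: telescope -> tele- + scope
Meaning = distant


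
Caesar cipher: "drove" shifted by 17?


Word: "drove"
Shift: 17
Each letter → (letter + shift) mod 26:
  'd' (3) + 17 = 20 → 'u'
  'r' (17) + 17 = 8 → 'i'
  'o' (14) + 17 = 5 → 'f'
  'v' (21) + 17 = 12 → 'm'
  'e' (4) + 17 = 21 → 'v'
Result = "uifmv"


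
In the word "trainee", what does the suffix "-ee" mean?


Suffix: -ee
Example: trainee = train + -ee
Meaning = one who receives


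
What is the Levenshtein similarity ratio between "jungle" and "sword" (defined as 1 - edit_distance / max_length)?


Word 1: "jungle" (length 6)
Word 2: "sword" (length 5)
One optimal edit sequence:
  1. delete 'j'  (+1)
  2. substitute 'u' -> 's'  (+1)
  3. substitute 'n' -> 'w'  (+1)
  4. substitute 'g' -> 'o'  (+1)
  5. substitute 'l' -> 'r'  (+1)
  6. substitute 'e' -> 'd'  (+1)
Edit distance = 6
Max length = max(6, 5) = 6
Similarity = 1 - 6/6
= 0.0000


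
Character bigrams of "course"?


Word: "course" (length 6)
Number of bigrams = 6 - 2 + 1 = 5
  Position 0: "co"
  Position 1: "ou"
  Position 2: "ur"
  Position 3: "rs"
  Position 4: "se"
Bigrams = "co", "ou", "ur", "rs", "se"


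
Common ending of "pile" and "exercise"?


Word 1: "pile"
Word 2: "exercise"
Comparing from end:
  Pos -1: 'e' == 'e'
  Pos -2: 'l' != 's' (stop)
LCS = "e" (length 1)


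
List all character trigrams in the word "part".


Word: "part" (length 4)
Number of trigrams = 4 - 3 + 1 = 2
  Position 0: "par"
  Position 1: "art"
Trigrams = "par", "art"


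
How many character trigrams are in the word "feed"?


Word: "feed" (length 4)
Number of 3-grams = length - 3 + 1 = 4 - 3 + 1
= 2


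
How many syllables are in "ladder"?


Word: "ladder"
Syllable breakdown: lad | der
Counting: 2 parts
= 2 syllables


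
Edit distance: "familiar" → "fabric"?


Word 1: "familiar" (length 8)
Word 2: "fabric" (length 6)
One optimal edit sequence (insert/delete/substitute each cost 1):
  1. keep 'f'
  2. keep 'a'
  3. delete 'm'  (+1)
  4. substitute 'i' -> 'b'  (+1)
  5. substitute 'l' -> 'r'  (+1)
  6. keep 'i'
  7. delete 'a'  (+1)
  8. substitute 'r' -> 'c'  (+1)
Total edit operations: 5
Edit distance = 5


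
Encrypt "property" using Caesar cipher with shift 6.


Word: "property"
Shift: 6
Each letter → (letter + shift) mod 26:
  'p' (15) + 6 = 21 → 'v'
  'r' (17) + 6 = 23 → 'x'
  'o' (14) + 6 = 20 → 'u'
  'p' (15) + 6 = 21 → 'v'
  'e' (4) + 6 = 10 → 'k'
  'r' (17) + 6 = 23 → 'x'
  't' (19) + 6 = 25 → 'z'
  'y' (24) + 6 = 4 → 'e'
Result = "vxuvkxze"


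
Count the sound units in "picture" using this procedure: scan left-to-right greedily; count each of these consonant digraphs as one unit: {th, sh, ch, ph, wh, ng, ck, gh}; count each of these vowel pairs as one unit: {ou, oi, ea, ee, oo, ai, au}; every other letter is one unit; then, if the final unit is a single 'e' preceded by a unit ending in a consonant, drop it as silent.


Word: "picture" (7 letters)
Left-to-right scan:
  1. 'p' (letter)
  2. 'i' (letter)
  3. 'c' (letter)
  4. 't' (letter)
  5. 'u' (letter)
  6. 'r' (letter)
  7. 'e' (letter)
Units from scan: 7
Final unit is 'e' after a consonant -> drop as silent (-1)
Sound units = 6 units


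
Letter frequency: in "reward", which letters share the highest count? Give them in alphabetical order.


Word: "reward"
Letter counts:
  'a': 1
  'd': 1
  'e': 1
  'r': 2
  'w': 1
Maximum count = 2
Most frequent = 'r' (2 times each)


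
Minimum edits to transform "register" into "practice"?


Word 1: "register" (length 8)
Word 2: "practice" (length 8)
One optimal edit sequence (insert/delete/substitute each cost 1):
  1. insert 'p'  (+1)
  2. keep 'r'
  3. substitute 'e' -> 'a'  (+1)
  4. substitute 'g' -> 'c'  (+1)
  5. substitute 'i' -> 't'  (+1)
  6. substitute 's' -> 'i'  (+1)
  7. substitute 't' -> 'c'  (+1)
  8. keep 'e'
  9. delete 'r'  (+1)
Total edit operations: 7
Edit distance = 7


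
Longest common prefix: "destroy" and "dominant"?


Word 1: "destroy"
Word 2: "dominant"
Comparing from start:
  Pos 0: 'd' == 'd'
  Pos 1: 'e' != 'o' (stop)
LCP = "d" (length 1)


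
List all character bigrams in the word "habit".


Word: "habit" (length 5)
Number of bigrams = 5 - 2 + 1 = 4
  Position 0: "ha"
  Position 1: "ab"
  Position 2: "bi"
  Position 3: "it"
Bigrams = "ha", "ab", "bi", "it"


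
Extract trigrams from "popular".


Word: "popular" (length 7)
Number of trigrams = 7 - 3 + 1 = 5
  Position 0: "pop"
  Position 1: "opu"
  Position 2: "pul"
  Position 3: "ula"
  Position 4: "lar"
Trigrams = "pop", "opu", "pul", "ula", "lar"


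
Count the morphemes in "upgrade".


Word: "upgrade"
Morphemes: up- / grade
Each morpheme carries meaning
= 2 morphemes


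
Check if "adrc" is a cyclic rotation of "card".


Word: "card", Candidate: "adrc"
Method: check if candidate is substring of word+word
"cardcard" contains "adrc"? No
Is rotation = No


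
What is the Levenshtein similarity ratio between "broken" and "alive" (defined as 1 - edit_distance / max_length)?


Word 1: "broken" (length 6)
Word 2: "alive" (length 5)
One optimal edit sequence:
  1. substitute 'b' -> 'a'  (+1)
  2. substitute 'r' -> 'l'  (+1)
  3. substitute 'o' -> 'i'  (+1)
  4. substitute 'k' -> 'v'  (+1)
  5. keep 'e'
  6. delete 'n'  (+1)
Edit distance = 5
Max length = max(6, 5) = 6
Similarity = 1 - 5/6
= 0.1667


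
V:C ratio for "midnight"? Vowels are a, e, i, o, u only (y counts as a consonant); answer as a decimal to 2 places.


Word: "midnight"
Vowels (a,e,i,o,u): 2
Consonants: 6
Ratio = 2/6
= 0.33


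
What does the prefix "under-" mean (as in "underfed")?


Prefix: under-
Example: underfed = under- + fed
Meaning = insufficient


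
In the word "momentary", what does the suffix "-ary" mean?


Suffix: -ary
Example: momentary = moment + -ary
Meaning = relating to


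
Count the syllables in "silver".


Word: "silver"
Syllable breakdown: sil | ver
Counting: 2 parts
= 2 syllables


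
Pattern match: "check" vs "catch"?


Pattern of "check": [0, 1, 2, 0, 3]
Pattern of "catch": [0, 1, 2, 0, 3]
Patterns match
Same pattern = Yes


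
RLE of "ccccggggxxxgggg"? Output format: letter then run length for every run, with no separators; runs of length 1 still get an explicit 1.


String: "ccccggggxxxgggg"
Scanning for consecutive runs:
  'c' x 4
  'g' x 4
  'x' x 3
  'g' x 4
RLE = "c4g4x3g4"


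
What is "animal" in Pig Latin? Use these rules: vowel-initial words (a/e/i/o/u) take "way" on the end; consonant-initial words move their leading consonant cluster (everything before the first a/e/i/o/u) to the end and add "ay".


Word: "animal"
Starts with vowel → add 'way'
Pig Latin = "animalway"


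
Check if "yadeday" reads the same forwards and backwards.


Word: "yadeday"
Reversed: "yadeday"
Forward == Backward? yadeday == yadeday
Palindrome = Yes


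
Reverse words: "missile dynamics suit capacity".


Original: "missile dynamics suit capacity"
Words (1..n): missile | dynamics | suit | capacity
Reversed (n..1): capacity | suit | dynamics | missile
Result = "capacity suit dynamics missile"


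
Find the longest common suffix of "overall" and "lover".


Word 1: "overall"
Word 2: "lover"
Comparing from end:
  Pos -1: 'l' != 'r' (stop)
LCS = "" (length 0)


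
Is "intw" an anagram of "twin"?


Word 1: "twin" → sorted: intw
Word 2: "intw" → sorted: intw
Same letters? intw == intw
Anagram = Yes


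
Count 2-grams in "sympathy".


Word: "sympathy" (length 8)
Number of 2-grams = length - 2 + 1 = 8 - 2 + 1
= 7


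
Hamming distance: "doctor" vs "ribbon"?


Comparing character by character (same length = 6):
  Pos 0: 'd' vs 'r' !=
  Pos 1: 'o' vs 'i' !=
  Pos 2: 'c' vs 'b' !=
  Pos 3: 't' vs 'b' !=
  Pos 4: 'o' vs 'o' =
  Pos 5: 'r' vs 'n' !=
Hamming distance = 5


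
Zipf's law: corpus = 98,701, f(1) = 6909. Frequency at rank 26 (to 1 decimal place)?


Zipf's law: f(r) = f(1) / r
f(1) = 6909
f(26) = 6909 / 26
= 265.7 occurrences


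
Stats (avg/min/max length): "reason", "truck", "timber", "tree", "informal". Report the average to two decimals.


Lengths: "reason"=6, "truck"=5, "timber"=6, "tree"=4, "informal"=8
Sum = 29, Count = 5
Average = 29/5 = 5.80
= avg=5.80, min=4, max=8


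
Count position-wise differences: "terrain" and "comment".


Comparing character by character (same length = 7):
  Pos 0: 't' vs 'c' !=
  Pos 1: 'e' vs 'o' !=
  Pos 2: 'r' vs 'm' !=
  Pos 3: 'r' vs 'm' !=
  Pos 4: 'a' vs 'e' !=
  Pos 5: 'i' vs 'n' !=
  Pos 6: 'n' vs 't' !=
Hamming distance = 7


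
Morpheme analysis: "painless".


Word: "painless"
Morphemes: pain / -less
Each morpheme carries meaning
= 2 morphemes


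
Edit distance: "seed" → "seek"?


Word 1: "seed" (length 4)
Word 2: "seek" (length 4)
One optimal edit sequence (insert/delete/substitute each cost 1):
  1. keep 's'
  2. keep 'e'
  3. keep 'e'
  4. substitute 'd' -> 'k'  (+1)
Total edit operations: 1
Edit distance = 1


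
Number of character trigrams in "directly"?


Word: "directly" (length 8)
Number of 3-grams = length - 3 + 1 = 8 - 3 + 1
= 6


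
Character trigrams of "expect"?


Word: "expect" (length 6)
Number of trigrams = 6 - 3 + 1 = 4
  Position 0: "exp"
  Position 1: "xpe"
  Position 2: "pec"
  Position 3: "ect"
Trigrams = "exp", "xpe", "pec", "ect"


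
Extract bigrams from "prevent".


Word: "prevent" (length 7)
Number of bigrams = 7 - 2 + 1 = 6
  Position 0: "pr"
  Position 1: "re"
  Position 2: "ev"
  Position 3: "ve"
  Position 4: "en"
  Position 5: "nt"
Bigrams = "pr", "re", "ev", "ve", "en", "nt"


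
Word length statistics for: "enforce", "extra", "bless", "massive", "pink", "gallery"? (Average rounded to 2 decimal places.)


Lengths: "enforce"=7, "extra"=5, "bless"=5, "massive"=7, "pink"=4, "gallery"=7
Sum = 35, Count = 6
Average = 35/6 = 5.83
= avg=5.83, min=4, max=7


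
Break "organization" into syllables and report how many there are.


Word: "organization"
Syllable breakdown: or · gan · i · za · tion
Counting: 5 parts
= 5 syllables


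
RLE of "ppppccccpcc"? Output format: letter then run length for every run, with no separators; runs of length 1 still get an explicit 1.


String: "ppppccccpcc"
Scanning for consecutive runs:
  'p' x 4
  'c' x 4
  'p' x 1
  'c' x 2
RLE = "p4c4p1c2"


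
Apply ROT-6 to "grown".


Word: "grown"
Shift: 6
Each letter → (letter + shift) mod 26:
  'g' (6) + 6 = 12 → 'm'
  'r' (17) + 6 = 23 → 'x'
  'o' (14) + 6 = 20 → 'u'
  'w' (22) + 6 = 2 → 'c'
  'n' (13) + 6 = 19 → 't'
Result = "mxuct"


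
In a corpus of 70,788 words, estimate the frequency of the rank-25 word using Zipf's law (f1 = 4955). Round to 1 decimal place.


Zipf's law: f(r) = f(1) / r
f(1) = 4955
f(25) = 4955 / 25
= 198.2 occurrences


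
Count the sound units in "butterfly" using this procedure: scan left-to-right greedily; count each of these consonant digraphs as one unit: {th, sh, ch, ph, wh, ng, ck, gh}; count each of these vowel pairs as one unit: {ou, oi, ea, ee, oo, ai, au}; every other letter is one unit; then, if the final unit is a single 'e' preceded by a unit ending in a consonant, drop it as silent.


Word: "butterfly" (9 letters)
Left-to-right scan:
  [1] 'b' (letter)
  [2] 'u' (letter)
  [3] 't' (letter)
  [4] 't' (letter)
  [5] 'e' (letter)
  [6] 'r' (letter)
  [7] 'f' (letter)
  [8] 'l' (letter)
  [9] 'y' (letter)
Units from scan: 9
Sound units = 9 units


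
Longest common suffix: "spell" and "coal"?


Word 1: "spell"
Word 2: "coal"
Comparing from end:
  Pos -1: 'l' == 'l'
  Pos -2: 'l' != 'a' (stop)
LCS = "l" (length 1)


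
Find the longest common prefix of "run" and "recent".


Word 1: "run"
Word 2: "recent"
Comparing from start:
  Pos 0: 'r' == 'r'
  Pos 1: 'u' != 'e' (stop)
LCP = "r" (length 1)


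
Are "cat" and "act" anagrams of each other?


Word 1: "cat" → sorted: act
Word 2: "act" → sorted: act
Same letters? act == act
Anagram = Yes


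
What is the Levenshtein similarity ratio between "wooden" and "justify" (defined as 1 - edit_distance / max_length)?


Word 1: "wooden" (length 6)
Word 2: "justify" (length 7)
One optimal edit sequence:
  1. insert 'j'  (+1)
  2. substitute 'w' -> 'u'  (+1)
  3. substitute 'o' -> 's'  (+1)
  4. substitute 'o' -> 't'  (+1)
  5. substitute 'd' -> 'i'  (+1)
  6. substitute 'e' -> 'f'  (+1)
  7. substitute 'n' -> 'y'  (+1)
Edit distance = 7
Max length = max(6, 7) = 7
Similarity = 1 - 7/7
= 0.0000


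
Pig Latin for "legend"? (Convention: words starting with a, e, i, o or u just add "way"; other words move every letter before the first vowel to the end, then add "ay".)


Word: "legend"
Starts with consonant(s) → move to end, add 'ay'
Consonant cluster: "l"
Pig Latin = "egendlay"


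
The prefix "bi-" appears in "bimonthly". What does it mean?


Prefix: bi-
As in: bimonthly -> bi- + monthly
Meaning = two


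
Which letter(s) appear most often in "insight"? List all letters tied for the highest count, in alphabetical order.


Word: "insight"
Letter counts:
  'g': 1
  'h': 1
  'i': 2
  'n': 1
  's': 1
  't': 1
Maximum count = 2
Most frequent = 'i' (2 times each)


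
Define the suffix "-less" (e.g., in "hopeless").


Suffix: -less
Example: hopeless = hope + -less
Meaning = without


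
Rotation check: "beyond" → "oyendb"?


Word: "beyond", Candidate: "oyendb"
Method: check if candidate is substring of word+word
"beyondbeyond" contains "oyendb"? No
Is rotation = No


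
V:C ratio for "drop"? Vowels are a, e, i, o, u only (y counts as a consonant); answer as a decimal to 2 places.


Word: "drop"
Vowels (a,e,i,o,u): 1
Consonants: 3
Ratio = 1/3
= 0.33


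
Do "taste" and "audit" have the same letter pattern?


Pattern of "taste": [0, 1, 2, 0, 3]
Pattern of "audit": [0, 1, 2, 3, 4]
Patterns do not match
Same pattern = No


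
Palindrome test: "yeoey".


Word: "yeoey"
Reversed: "yeoey"
Forward == Backward? yeoey == yeoey
Palindrome = Yes


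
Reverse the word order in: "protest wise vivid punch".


Original: "protest wise vivid punch"
Words (1..n): protest | wise | vivid | punch
Reversed (n..1): punch | vivid | wise | protest
Result = "punch vivid wise protest"


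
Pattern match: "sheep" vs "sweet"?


Pattern of "sheep": [0, 1, 2, 2, 3]
Pattern of "sweet": [0, 1, 2, 2, 3]
Patterns match
Same pattern = Yes


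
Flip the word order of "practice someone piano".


Original: "practice someone piano"
Words (1..n): practice | someone | piano
Reversed (n..1): piano | someone | practice
Result = "piano someone practice"


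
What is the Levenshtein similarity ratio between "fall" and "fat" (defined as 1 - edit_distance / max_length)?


Word 1: "fall" (length 4)
Word 2: "fat" (length 3)
One optimal edit sequence:
  1. keep 'f'
  2. keep 'a'
  3. delete 'l'  (+1)
  4. substitute 'l' -> 't'  (+1)
Edit distance = 2
Max length = max(4, 3) = 4
Similarity = 1 - 2/4
= 0.5000


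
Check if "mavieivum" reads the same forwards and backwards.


Word: "mavieivum"
Reversed: "muvieivam"
Forward == Backward? mavieivum != muvieivam
Palindrome = No


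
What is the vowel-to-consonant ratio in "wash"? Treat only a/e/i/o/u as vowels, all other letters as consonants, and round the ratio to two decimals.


Word: "wash"
Vowels (a,e,i,o,u): 1
Consonants: 3
Ratio = 1/3
= 0.33


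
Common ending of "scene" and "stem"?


Word 1: "scene"
Word 2: "stem"
Comparing from end:
  Pos -1: 'e' != 'm' (stop)
LCS = "" (length 0)


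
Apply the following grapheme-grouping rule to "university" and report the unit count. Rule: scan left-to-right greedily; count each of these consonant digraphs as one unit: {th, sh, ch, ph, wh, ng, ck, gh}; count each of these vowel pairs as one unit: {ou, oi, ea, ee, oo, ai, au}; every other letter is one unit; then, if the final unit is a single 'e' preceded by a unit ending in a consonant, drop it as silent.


Word: "university" (10 letters)
Left-to-right scan:
  1. 'u' (letter)
  2. 'n' (letter)
  3. 'i' (letter)
  4. 'v' (letter)
  5. 'e' (letter)
  6. 'r' (letter)
  7. 's' (letter)
  8. 'i' (letter)
  9. 't' (letter)
  10. 'y' (letter)
Units from scan: 10
Sound units = 10 units


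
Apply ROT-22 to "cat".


Word: "cat"
Shift: 22
Each letter → (letter + shift) mod 26:
  'c' (2) + 22 = 24 → 'y'
  'a' (0) + 22 = 22 → 'w'
  't' (19) + 22 = 15 → 'p'
Result = "ywp"


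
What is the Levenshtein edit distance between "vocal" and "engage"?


Word 1: "vocal" (length 5)
Word 2: "engage" (length 6)
One optimal edit sequence (insert/delete/substitute each cost 1):
  1. substitute 'v' -> 'e'  (+1)
  2. substitute 'o' -> 'n'  (+1)
  3. substitute 'c' -> 'g'  (+1)
  4. keep 'a'
  5. insert 'g'  (+1)
  6. substitute 'l' -> 'e'  (+1)
Total edit operations: 5
Edit distance = 5


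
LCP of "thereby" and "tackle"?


Word 1: "thereby"
Word 2: "tackle"
Comparing from start:
  Pos 0: 't' == 't'
  Pos 1: 'h' != 'a' (stop)
LCP = "t" (length 1)


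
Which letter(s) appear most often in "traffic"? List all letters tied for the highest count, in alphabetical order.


Word: "traffic"
Letter counts:
  'a': 1
  'c': 1
  'f': 2
  'i': 1
  'r': 1
  't': 1
Maximum count = 2
Most frequent = 'f' (2 times each)


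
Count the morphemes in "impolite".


Word: "impolite"
Morphemes: im- | polite
Each morpheme carries meaning
= 2 morphemes


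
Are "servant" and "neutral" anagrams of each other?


Word 1: "servant" → sorted: aenrstv
Word 2: "neutral" → sorted: aelnrtu
Same letters? aenrstv != aelnrtu
Anagram = No


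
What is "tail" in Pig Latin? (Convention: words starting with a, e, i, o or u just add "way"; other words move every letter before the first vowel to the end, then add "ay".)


Word: "tail"
Starts with consonant(s) → move to end, add 'ay'
Consonant cluster: "t"
Pig Latin = "ailtay"


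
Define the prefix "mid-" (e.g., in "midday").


Prefix: mid-
Example: midday = mid- + day
Meaning = middle


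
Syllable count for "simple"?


Word: "simple"
Syllable breakdown: sim / ple
Counting: 2 parts
= 2 syllables


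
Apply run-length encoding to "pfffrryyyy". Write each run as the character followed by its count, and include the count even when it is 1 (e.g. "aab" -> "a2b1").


String: "pfffrryyyy"
Scanning for consecutive runs:
  'p' x 1
  'f' x 3
  'r' x 2
  'y' x 4
RLE = "p1f3r2y4"


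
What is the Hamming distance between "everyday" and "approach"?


Comparing character by character (same length = 8):
  Pos 0: 'e' vs 'a' !=
  Pos 1: 'v' vs 'p' !=
  Pos 2: 'e' vs 'p' !=
  Pos 3: 'r' vs 'r' =
  Pos 4: 'y' vs 'o' !=
  Pos 5: 'd' vs 'a' !=
  Pos 6: 'a' vs 'c' !=
  Pos 7: 'y' vs 'h' !=
Hamming distance = 7


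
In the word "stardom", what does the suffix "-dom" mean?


Suffix: -dom
As in: stardom -> star + -dom
Meaning = state / realm


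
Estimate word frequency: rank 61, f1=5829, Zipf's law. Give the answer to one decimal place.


Zipf's law: f(r) = f(1) / r
f(1) = 5829
f(61) = 5829 / 61
= 95.6 occurrences


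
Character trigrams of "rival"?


Word: "rival" (length 5)
Number of trigrams = 5 - 3 + 1 = 3
  Position 0: "riv"
  Position 1: "iva"
  Position 2: "val"
Trigrams = "riv", "iva", "val"


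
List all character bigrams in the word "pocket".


Word: "pocket" (length 6)
Number of bigrams = 6 - 2 + 1 = 5
  Position 0: "po"
  Position 1: "oc"
  Position 2: "ck"
  Position 3: "ke"
  Position 4: "et"
Bigrams = "po", "oc", "ck", "ke", "et"


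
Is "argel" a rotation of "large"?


Word: "large", Candidate: "argel"
Method: check if candidate is substring of word+word
"largelarge" contains "argel"? Yes
Is rotation = Yes


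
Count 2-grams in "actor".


Word: "actor" (length 5)
Number of 2-grams = length - 2 + 1 = 5 - 2 + 1
= 4


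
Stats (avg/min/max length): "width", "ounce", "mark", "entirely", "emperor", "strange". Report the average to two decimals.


Lengths: "width"=5, "ounce"=5, "mark"=4, "entirely"=8, "emperor"=7, "strange"=7
Sum = 36, Count = 6
Average = 36/6 = 6.00
= avg=6.00, min=4, max=8


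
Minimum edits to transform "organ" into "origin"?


Word 1: "organ" (length 5)
Word 2: "origin" (length 6)
One optimal edit sequence (insert/delete/substitute each cost 1):
  1. keep 'o'
  2. keep 'r'
  3. insert 'i'  (+1)
  4. keep 'g'
  5. substitute 'a' -> 'i'  (+1)
  6. keep 'n'
Total edit operations: 2
Edit distance = 2


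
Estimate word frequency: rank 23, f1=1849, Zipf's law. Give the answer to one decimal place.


Zipf's law: f(r) = f(1) / r
f(1) = 1849
f(23) = 1849 / 23
= 80.4 occurrences


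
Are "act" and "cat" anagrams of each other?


Word 1: "act" → sorted: act
Word 2: "cat" → sorted: act
Same letters? act == act
Anagram = Yes


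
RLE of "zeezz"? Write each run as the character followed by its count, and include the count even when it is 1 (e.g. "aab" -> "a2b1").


String: "zeezz"
Scanning for consecutive runs:
  'z' x 1
  'e' x 2
  'z' x 2
RLE = "z1e2z2"


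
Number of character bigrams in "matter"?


Word: "matter" (length 6)
Number of 2-grams = length - 2 + 1 = 6 - 2 + 1
= 5


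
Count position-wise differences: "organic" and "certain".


Comparing character by character (same length = 7):
  Pos 0: 'o' vs 'c' !=
  Pos 1: 'r' vs 'e' !=
  Pos 2: 'g' vs 'r' !=
  Pos 3: 'a' vs 't' !=
  Pos 4: 'n' vs 'a' !=
  Pos 5: 'i' vs 'i' =
  Pos 6: 'c' vs 'n' !=
Hamming distance = 6


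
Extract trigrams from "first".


Word: "first" (length 5)
Number of trigrams = 5 - 3 + 1 = 3
  Position 0: "fir"
  Position 1: "irs"
  Position 2: "rst"
Trigrams = "fir", "irs", "rst"


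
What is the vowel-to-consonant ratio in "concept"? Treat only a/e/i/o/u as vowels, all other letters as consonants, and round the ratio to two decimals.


Word: "concept"
Vowels (a,e,i,o,u): 2
Consonants: 5
Ratio = 2/5
= 0.40


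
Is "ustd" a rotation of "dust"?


Word: "dust", Candidate: "ustd"
Method: check if candidate is substring of word+word
"dustdust" contains "ustd"? Yes
Is rotation = Yes


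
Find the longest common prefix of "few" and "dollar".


Word 1: "few"
Word 2: "dollar"
Comparing from start:
  Pos 0: 'f' != 'd' (stop)
LCP = "" (length 0)


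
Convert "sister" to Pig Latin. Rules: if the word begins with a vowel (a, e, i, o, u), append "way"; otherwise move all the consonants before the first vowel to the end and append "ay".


Word: "sister"
Starts with consonant(s) → move to end, add 'ay'
Consonant cluster: "s"
Pig Latin = "istersay"


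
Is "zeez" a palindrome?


Word: "zeez"
Reversed: "zeez"
Forward == Backward? zeez == zeez
Palindrome = Yes


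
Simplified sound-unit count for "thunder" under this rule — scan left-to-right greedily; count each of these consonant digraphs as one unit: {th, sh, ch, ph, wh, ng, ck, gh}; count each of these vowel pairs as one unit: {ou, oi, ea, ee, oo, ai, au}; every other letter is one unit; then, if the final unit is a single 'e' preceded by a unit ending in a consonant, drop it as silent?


Word: "thunder" (7 letters)
Left-to-right scan:
  1. 'th' (digraph)
  2. 'u' (letter)
  3. 'n' (letter)
  4. 'd' (letter)
  5. 'e' (letter)
  6. 'r' (letter)
Units from scan: 6
Sound units = 6 units


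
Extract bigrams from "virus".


Word: "virus" (length 5)
Number of bigrams = 5 - 2 + 1 = 4
  Position 0: "vi"
  Position 1: "ir"
  Position 2: "ru"
  Position 3: "us"
Bigrams = "vi", "ir", "ru", "us"


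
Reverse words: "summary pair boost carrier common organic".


Original: "summary pair boost carrier common organic"
Words (1..n): summary | pair | boost | carrier | common | organic
Reversed (n..1): organic | common | carrier | boost | pair | summary
Result = "organic common carrier boost pair summary"


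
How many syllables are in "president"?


Word: "president"
Syllable breakdown: pres · i · dent
Counting: 3 parts
= 3 syllables


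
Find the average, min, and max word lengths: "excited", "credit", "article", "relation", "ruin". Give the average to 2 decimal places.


Lengths: "excited"=7, "credit"=6, "article"=7, "relation"=8, "ruin"=4
Sum = 32, Count = 5
Average = 32/5 = 6.40
= avg=6.40, min=4, max=8


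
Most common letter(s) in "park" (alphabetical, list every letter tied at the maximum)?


Word: "park"
Letter counts:
  'a': 1
  'k': 1
  'p': 1
  'r': 1
Maximum count = 1
Most frequent = 'a', 'k', 'p', 'r' (1 time each)


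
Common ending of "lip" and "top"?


Word 1: "lip"
Word 2: "top"
Comparing from end:
  Pos -1: 'p' == 'p'
  Pos -2: 'i' != 'o' (stop)
LCS = "p" (length 1)


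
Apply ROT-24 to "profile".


Word: "profile"
Shift: 24
Each letter → (letter + shift) mod 26:
  'p' (15) + 24 = 13 → 'n'
  'r' (17) + 24 = 15 → 'p'
  'o' (14) + 24 = 12 → 'm'
  'f' (5) + 24 = 3 → 'd'
  'i' (8) + 24 = 6 → 'g'
  'l' (11) + 24 = 9 → 'j'
  'e' (4) + 24 = 2 → 'c'
Result = "npmdgjc"


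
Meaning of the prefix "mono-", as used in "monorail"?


Prefix: mono-
Example: monorail = mono- + rail
Meaning = one


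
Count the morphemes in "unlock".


Word: "unlock"
Morphemes: un- | lock
Each morpheme carries meaning
= 2 morphemes


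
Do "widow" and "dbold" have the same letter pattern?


Pattern of "widow": [0, 1, 2, 3, 0]
Pattern of "dbold": [0, 1, 2, 3, 0]
Patterns match
Same pattern = Yes


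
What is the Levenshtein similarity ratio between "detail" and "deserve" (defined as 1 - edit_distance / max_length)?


Word 1: "detail" (length 6)
Word 2: "deserve" (length 7)
One optimal edit sequence:
  1. keep 'd'
  2. keep 'e'
  3. insert 's'  (+1)
  4. substitute 't' -> 'e'  (+1)
  5. substitute 'a' -> 'r'  (+1)
  6. substitute 'i' -> 'v'  (+1)
  7. substitute 'l' -> 'e'  (+1)
Edit distance = 5
Max length = max(6, 7) = 7
Similarity = 1 - 5/7
= 0.2857


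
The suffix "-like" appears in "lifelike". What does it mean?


Suffix: -like
Example: lifelike (life + -like)
Meaning = resembling


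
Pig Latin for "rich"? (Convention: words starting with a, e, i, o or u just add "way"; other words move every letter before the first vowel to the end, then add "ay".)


Word: "rich"
Starts with consonant(s) → move to end, add 'ay'
Consonant cluster: "r"
Pig Latin = "ichray"


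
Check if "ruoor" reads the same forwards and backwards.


Word: "ruoor"
Reversed: "roour"
Forward == Backward? ruoor != roour
Palindrome = No


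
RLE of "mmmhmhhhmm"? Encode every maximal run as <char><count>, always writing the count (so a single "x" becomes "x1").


String: "mmmhmhhhmm"
Scanning for consecutive runs:
  'm' x 3
  'h' x 1
  'm' x 1
  'h' x 3
  'm' x 2
RLE = "m3h1m1h3m2"


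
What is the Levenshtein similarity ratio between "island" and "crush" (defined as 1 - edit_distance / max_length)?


Word 1: "island" (length 6)
Word 2: "crush" (length 5)
One optimal edit sequence:
  1. delete 'i'  (+1)
  2. substitute 's' -> 'c'  (+1)
  3. substitute 'l' -> 'r'  (+1)
  4. substitute 'a' -> 'u'  (+1)
  5. substitute 'n' -> 's'  (+1)
  6. substitute 'd' -> 'h'  (+1)
Edit distance = 6
Max length = max(6, 5) = 6
Similarity = 1 - 6/6
= 0.0000


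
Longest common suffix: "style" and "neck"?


Word 1: "style"
Word 2: "neck"
Comparing from end:
  Pos -1: 'e' != 'k' (stop)
LCS = "" (length 0)


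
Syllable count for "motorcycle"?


Word: "motorcycle"
Syllable breakdown: mo | tor | cy | cle
Counting: 4 parts
= 4 syllables


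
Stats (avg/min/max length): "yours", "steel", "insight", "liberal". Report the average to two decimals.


Lengths: "yours"=5, "steel"=5, "insight"=7, "liberal"=7
Sum = 24, Count = 4
Average = 24/4 = 6.00
= avg=6.00, min=5, max=7


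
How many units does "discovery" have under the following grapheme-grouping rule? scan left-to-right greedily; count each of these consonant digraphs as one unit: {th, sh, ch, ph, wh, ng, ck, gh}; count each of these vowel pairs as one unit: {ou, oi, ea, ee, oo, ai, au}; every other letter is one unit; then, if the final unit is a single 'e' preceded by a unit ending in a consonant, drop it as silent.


Word: "discovery" (9 letters)
Left-to-right scan:
  [1] 'd' (letter)
  [2] 'i' (letter)
  [3] 's' (letter)
  [4] 'c' (letter)
  [5] 'o' (letter)
  [6] 'v' (letter)
  [7] 'e' (letter)
  [8] 'r' (letter)
  [9] 'y' (letter)
Units from scan: 9
Sound units = 9 units


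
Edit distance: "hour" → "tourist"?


Word 1: "hour" (length 4)
Word 2: "tourist" (length 7)
One optimal edit sequence (insert/delete/substitute each cost 1):
  1. substitute 'h' -> 't'  (+1)
  2. keep 'o'
  3. keep 'u'
  4. keep 'r'
  5. insert 'i'  (+1)
  6. insert 's'  (+1)
  7. insert 't'  (+1)
Total edit operations: 4
Edit distance = 4


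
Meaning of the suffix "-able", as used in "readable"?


Suffix: -able
Example: readable (read + -able)
Meaning = capable of


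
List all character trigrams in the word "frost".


Word: "frost" (length 5)
Number of trigrams = 5 - 3 + 1 = 3
  Position 0: "fro"
  Position 1: "ros"
  Position 2: "ost"
Trigrams = "fro", "ros", "ost"


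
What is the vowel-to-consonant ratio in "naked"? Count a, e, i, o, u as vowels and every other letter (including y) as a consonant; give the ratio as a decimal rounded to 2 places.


Word: "naked"
Vowels (a,e,i,o,u): 2
Consonants: 3
Ratio = 2/3
= 0.67


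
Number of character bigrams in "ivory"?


Word: "ivory" (length 5)
Number of 2-grams = length - 2 + 1 = 5 - 2 + 1
= 4


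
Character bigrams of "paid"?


Word: "paid" (length 4)
Number of bigrams = 4 - 2 + 1 = 3
  Position 0: "pa"
  Position 1: "ai"
  Position 2: "id"
Bigrams = "pa", "ai", "id"


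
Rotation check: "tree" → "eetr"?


Word: "tree", Candidate: "eetr"
Method: check if candidate is substring of word+word
"treetree" contains "eetr"? Yes
Is rotation = Yes


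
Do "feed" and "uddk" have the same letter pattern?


Pattern of "feed": [0, 1, 1, 2]
Pattern of "uddk": [0, 1, 1, 2]
Patterns match
Same pattern = Yes


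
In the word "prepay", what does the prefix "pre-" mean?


Prefix: pre-
Example: prepay (pre- + pay)
Meaning = before


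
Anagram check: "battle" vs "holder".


Word 1: "battle" → sorted: abeltt
Word 2: "holder" → sorted: dehlor
Same letters? abeltt != dehlor
Anagram = No


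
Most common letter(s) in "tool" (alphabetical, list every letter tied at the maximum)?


Word: "tool"
Letter counts:
  'l': 1
  'o': 2
  't': 1
Maximum count = 2
Most frequent = 'o' (2 times each)


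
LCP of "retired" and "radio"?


Word 1: "retired"
Word 2: "radio"
Comparing from start:
  Pos 0: 'r' == 'r'
  Pos 1: 'e' != 'a' (stop)
LCP = "r" (length 1)


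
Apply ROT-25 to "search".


Word: "search"
Shift: 25
Each letter → (letter + shift) mod 26:
  's' (18) + 25 = 17 → 'r'
  'e' (4) + 25 = 3 → 'd'
  'a' (0) + 25 = 25 → 'z'
  'r' (17) + 25 = 16 → 'q'
  'c' (2) + 25 = 1 → 'b'
  'h' (7) + 25 = 6 → 'g'
Result = "rdzqbg"


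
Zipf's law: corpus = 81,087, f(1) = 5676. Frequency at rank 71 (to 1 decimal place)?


Zipf's law: f(r) = f(1) / r
f(1) = 5676
f(71) = 5676 / 71
= 79.9 occurrences


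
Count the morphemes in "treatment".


Word: "treatment"
Morphemes: treat | -ment
Each morpheme carries meaning
= 2 morphemes


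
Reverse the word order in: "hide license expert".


Original: "hide license expert"
Words (1..n): hide | license | expert
Reversed (n..1): expert | license | hide
Result = "expert license hide"


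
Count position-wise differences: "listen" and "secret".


Comparing character by character (same length = 6):
  Pos 0: 'l' vs 's' !=
  Pos 1: 'i' vs 'e' !=
  Pos 2: 's' vs 'c' !=
  Pos 3: 't' vs 'r' !=
  Pos 4: 'e' vs 'e' =
  Pos 5: 'n' vs 't' !=
Hamming distance = 5


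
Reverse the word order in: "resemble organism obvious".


Original: "resemble organism obvious"
Words (1..n): resemble | organism | obvious
Reversed (n..1): obvious | organism | resemble
Result = "obvious organism resemble"


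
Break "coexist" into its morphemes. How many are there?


Word: "coexist"
Morphemes: co- + exist
Each morpheme carries meaning
= 2 morphemes


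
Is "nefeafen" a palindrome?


Word: "nefeafen"
Reversed: "nefaefen"
Forward == Backward? nefeafen != nefaefen
Palindrome = No


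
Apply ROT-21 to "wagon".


Word: "wagon"
Shift: 21
Each letter → (letter + shift) mod 26:
  'w' (22) + 21 = 17 → 'r'
  'a' (0) + 21 = 21 → 'v'
  'g' (6) + 21 = 1 → 'b'
  'o' (14) + 21 = 9 → 'j'
  'n' (13) + 21 = 8 → 'i'
Result = "rvbji"


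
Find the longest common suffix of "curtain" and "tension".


Word 1: "curtain"
Word 2: "tension"
Comparing from end:
  Pos -1: 'n' == 'n'
  Pos -2: 'i' != 'o' (stop)
LCS = "n" (length 1)


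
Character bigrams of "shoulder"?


Word: "shoulder" (length 8)
Number of bigrams = 8 - 2 + 1 = 7
  Position 0: "sh"
  Position 1: "ho"
  Position 2: "ou"
  Position 3: "ul"
  Position 4: "ld"
  Position 5: "de"
  Position 6: "er"
Bigrams = "sh", "ho", "ou", "ul", "ld", "de", "er"


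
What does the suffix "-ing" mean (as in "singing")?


Suffix: -ing
Example: singing (sing + -ing)
Meaning = present participle


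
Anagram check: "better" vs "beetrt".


Word 1: "better" → sorted: beertt
Word 2: "beetrt" → sorted: beertt
Same letters? beertt == beertt
Anagram = Yes


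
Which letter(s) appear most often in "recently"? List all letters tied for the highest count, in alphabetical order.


Word: "recently"
Letter counts:
  'c': 1
  'e': 2
  'l': 1
  'n': 1
  'r': 1
  't': 1
  'y': 1
Maximum count = 2
Most frequent = 'e' (2 times each)


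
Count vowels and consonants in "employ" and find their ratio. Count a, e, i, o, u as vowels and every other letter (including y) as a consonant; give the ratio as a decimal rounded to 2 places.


Word: "employ"
Vowels (a,e,i,o,u): 2
Consonants: 4
Ratio = 2/4
= 0.50


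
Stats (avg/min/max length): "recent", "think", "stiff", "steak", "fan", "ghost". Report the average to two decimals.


Lengths: "recent"=6, "think"=5, "stiff"=5, "steak"=5, "fan"=3, "ghost"=5
Sum = 29, Count = 6
Average = 29/6 = 4.83
= avg=4.83, min=3, max=6


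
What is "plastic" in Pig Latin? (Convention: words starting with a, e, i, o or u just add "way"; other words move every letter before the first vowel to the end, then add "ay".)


Word: "plastic"
Starts with consonant(s) → move to end, add 'ay'
Consonant cluster: "pl"
Pig Latin = "asticplay"


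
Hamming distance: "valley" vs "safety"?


Comparing character by character (same length = 6):
  Pos 0: 'v' vs 's' !=
  Pos 1: 'a' vs 'a' =
  Pos 2: 'l' vs 'f' !=
  Pos 3: 'l' vs 'e' !=
  Pos 4: 'e' vs 't' !=
  Pos 5: 'y' vs 'y' =
Hamming distance = 4


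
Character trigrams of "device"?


Word: "device" (length 6)
Number of trigrams = 6 - 3 + 1 = 4
  Position 0: "dev"
  Position 1: "evi"
  Position 2: "vic"
  Position 3: "ice"
Trigrams = "dev", "evi", "vic", "ice"


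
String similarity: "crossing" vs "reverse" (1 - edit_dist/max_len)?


Word 1: "crossing" (length 8)
Word 2: "reverse" (length 7)
One optimal edit sequence:
  1. delete 'c'  (+1)
  2. keep 'r'
  3. substitute 'o' -> 'e'  (+1)
  4. substitute 's' -> 'v'  (+1)
  5. substitute 's' -> 'e'  (+1)
  6. substitute 'i' -> 'r'  (+1)
  7. substitute 'n' -> 's'  (+1)
  8. substitute 'g' -> 'e'  (+1)
Edit distance = 7
Max length = max(8, 7) = 8
Similarity = 1 - 7/8
= 0.1250


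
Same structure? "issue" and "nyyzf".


Pattern of "issue": [0, 1, 1, 2, 3]
Pattern of "nyyzf": [0, 1, 1, 2, 3]
Patterns match
Same pattern = Yes


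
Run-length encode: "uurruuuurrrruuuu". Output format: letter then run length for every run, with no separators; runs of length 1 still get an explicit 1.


String: "uurruuuurrrruuuu"
Scanning for consecutive runs:
  'u' x 2
  'r' x 2
  'u' x 4
  'r' x 4
  'u' x 4
RLE = "u2r2u4r4u4"
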